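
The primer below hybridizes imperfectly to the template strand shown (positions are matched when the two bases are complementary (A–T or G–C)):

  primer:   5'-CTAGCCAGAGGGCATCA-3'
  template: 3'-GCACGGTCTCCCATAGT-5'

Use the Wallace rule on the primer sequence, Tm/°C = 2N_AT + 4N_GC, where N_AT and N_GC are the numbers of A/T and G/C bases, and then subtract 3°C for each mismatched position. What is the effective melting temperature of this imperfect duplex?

45°C

Primer base counts: A=5, T=2, G=5, C=5 → A+T=7, G+C=10
Perfect-match Tm = 2(7) + 4(10) = 14 + 40 = 54°C
Mismatches (positions where the bases are not complementary): 3 (at positions 2, 3, 13)
Effective Tm = 54 − 3×3 = 54 − 9 = 45°C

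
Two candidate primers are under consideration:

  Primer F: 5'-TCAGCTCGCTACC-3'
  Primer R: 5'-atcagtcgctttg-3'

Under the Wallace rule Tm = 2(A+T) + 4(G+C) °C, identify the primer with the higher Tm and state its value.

Primer F, 42°C

Primer F: A+T=5, G+C=8 → Tm = 2(5)+4(8) = 42°C
Primer R: A+T=7, G+C=6 → Tm = 2(7)+4(6) = 38°C
42°C vs 38°C → primer F is higher.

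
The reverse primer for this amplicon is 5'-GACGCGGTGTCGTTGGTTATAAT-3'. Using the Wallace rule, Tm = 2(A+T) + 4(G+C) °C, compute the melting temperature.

Scanning the sequence gives T=8, G=8, C=3, A=4.
So N_AT = 12 and N_GC = 11.
Tm = 4·11 + 2·12 = 44 + 24 = 68°C

68°C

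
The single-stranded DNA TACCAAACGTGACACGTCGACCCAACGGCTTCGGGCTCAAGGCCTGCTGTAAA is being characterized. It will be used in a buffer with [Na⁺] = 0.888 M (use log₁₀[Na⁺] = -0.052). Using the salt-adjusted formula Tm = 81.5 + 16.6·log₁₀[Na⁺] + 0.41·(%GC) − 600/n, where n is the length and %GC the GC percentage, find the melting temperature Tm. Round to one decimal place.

Length n = 53. Scanning the sequence gives T=9, A=14, G=13, C=17.
G+C = 30, so %GC = 30/53 × 100 = 56.604%
Salt term: 16.6 × (-0.052) = -0.863
GC term: 0.41 × 56.604 = 23.208; length term: −600/53 = −11.321
Tm = 81.5 + (-0.863) + 23.208 − 11.321 = 92.524 → 92.5°C

92.5°C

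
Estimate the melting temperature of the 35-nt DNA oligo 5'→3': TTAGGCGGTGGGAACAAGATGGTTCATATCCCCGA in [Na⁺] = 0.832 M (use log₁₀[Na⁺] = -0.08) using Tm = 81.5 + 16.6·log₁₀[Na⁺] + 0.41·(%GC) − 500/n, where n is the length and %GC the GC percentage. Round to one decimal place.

Length n = 35. Base counts: C=7, G=11, T=8, A=9
G+C = 18, so %GC = 18/35 × 100 = 51.429%
Salt term: 16.6 × (-0.08) = -1.328
GC term: 0.41 × 51.429 = 21.086; length term: −500/35 = −14.286
Tm = 81.5 + (-1.328) + 21.086 − 14.286 = 86.972 → 87.0°C

87.0°C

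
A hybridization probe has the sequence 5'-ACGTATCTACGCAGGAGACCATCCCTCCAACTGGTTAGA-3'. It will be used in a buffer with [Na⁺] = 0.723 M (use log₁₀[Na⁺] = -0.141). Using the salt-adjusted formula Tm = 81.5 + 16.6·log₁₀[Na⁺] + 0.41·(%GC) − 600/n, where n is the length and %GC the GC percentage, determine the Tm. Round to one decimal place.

84.8°C

Length n = 39. Base counts: T=8, G=8, C=12, A=11
G+C = 20, so %GC = 20/39 × 100 = 51.282%
Salt term: 16.6 × (-0.141) = -2.341
GC term: 0.41 × 51.282 = 21.026; length term: −600/39 = −15.385
Tm = 81.5 + (-2.341) + 21.026 − 15.385 = 84.8 → 84.8°C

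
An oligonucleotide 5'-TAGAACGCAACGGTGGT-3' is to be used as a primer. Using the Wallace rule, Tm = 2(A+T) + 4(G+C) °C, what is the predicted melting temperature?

G=6, A=5, T=3, C=3
AT pairs contribute 8, GC pairs contribute 9.
Tm = 4·9 + 2·8 = 36 + 16 = 52°C

52°C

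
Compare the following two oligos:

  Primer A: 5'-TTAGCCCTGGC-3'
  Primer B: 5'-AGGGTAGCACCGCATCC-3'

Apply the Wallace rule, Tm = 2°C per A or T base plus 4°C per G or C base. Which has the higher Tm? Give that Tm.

Primer A: A+T=4, G+C=7 → Tm = 2(4)+4(7) = 36°C
Primer B: A+T=6, G+C=11 → Tm = 2(6)+4(11) = 56°C
36°C vs 56°C → primer B is higher.

Primer B, 56°C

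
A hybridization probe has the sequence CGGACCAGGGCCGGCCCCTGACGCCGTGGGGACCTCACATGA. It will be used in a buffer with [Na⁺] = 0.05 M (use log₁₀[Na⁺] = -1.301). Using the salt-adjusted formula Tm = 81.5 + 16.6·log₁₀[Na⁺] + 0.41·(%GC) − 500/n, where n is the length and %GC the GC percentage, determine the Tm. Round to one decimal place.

78.3°C

Length n = 42. Counting bases: T=4, A=7, G=15, C=16
G+C = 31, so %GC = 31/42 × 100 = 73.81%
Salt term: 16.6 × (-1.301) = -21.597
GC term: 0.41 × 73.81 = 30.262; length term: −500/42 = −11.905
Tm = 81.5 + (-21.597) + 30.262 − 11.905 = 78.26 → 78.3°C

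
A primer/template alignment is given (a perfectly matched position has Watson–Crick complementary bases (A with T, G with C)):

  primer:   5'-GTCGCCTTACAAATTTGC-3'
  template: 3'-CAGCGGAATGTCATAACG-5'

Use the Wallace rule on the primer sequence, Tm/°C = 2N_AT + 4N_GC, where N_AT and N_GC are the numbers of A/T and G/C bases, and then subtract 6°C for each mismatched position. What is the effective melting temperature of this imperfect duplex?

34°C

Primer base counts: A=4, T=6, G=3, C=5 → A+T=10, G+C=8
Perfect-match Tm = 2(10) + 4(8) = 20 + 32 = 52°C
Mismatches (positions where the bases are not complementary): 3 (at positions 12, 13, 14)
Effective Tm = 52 − 3×6 = 52 − 18 = 34°C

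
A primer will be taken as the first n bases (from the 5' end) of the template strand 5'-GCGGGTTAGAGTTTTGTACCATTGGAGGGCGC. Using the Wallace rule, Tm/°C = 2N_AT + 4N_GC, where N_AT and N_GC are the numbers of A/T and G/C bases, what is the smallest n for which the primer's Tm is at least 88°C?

First 28 bases: GCGGGTTAGAGTTTTGTACCATTGGAGG → Tm = 84°C (< 88°C)
First 29 bases: GCGGGTTAGAGTTTTGTACCATTGGAGGG → Tm = 88°C (≥ 88°C)
Each additional base adds 2°C (A/T) or 4°C (G/C), so Tm is non-decreasing in n; n = 29 is the first length to reach 88°C.

n = 29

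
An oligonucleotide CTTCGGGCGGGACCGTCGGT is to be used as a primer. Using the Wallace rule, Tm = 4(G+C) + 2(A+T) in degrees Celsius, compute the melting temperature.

Base counts: C=6, A=1, T=4, G=9
So N_AT = 5 and N_GC = 15.
Tm = 2(5) + 4(15) = 10 + 60 = 70°C

70°C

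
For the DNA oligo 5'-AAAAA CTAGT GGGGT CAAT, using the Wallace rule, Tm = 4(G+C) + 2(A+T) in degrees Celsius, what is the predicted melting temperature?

52°C

Base counts: T=4, G=5, C=2, A=8
A+T = 12, G+C = 7
Tm = 2(12) + 4(7) = 24 + 28 = 52°C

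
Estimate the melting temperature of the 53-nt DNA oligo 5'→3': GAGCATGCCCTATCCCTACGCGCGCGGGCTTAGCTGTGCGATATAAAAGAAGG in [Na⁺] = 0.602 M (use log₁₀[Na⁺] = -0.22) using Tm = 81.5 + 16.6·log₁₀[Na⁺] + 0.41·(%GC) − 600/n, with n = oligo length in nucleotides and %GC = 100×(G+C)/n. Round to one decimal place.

Length n = 53. Scanning the sequence gives T=10, C=14, G=16, A=13.
G+C = 30, so %GC = 30/53 × 100 = 56.604%
Salt term: 16.6 × (-0.22) = -3.652
GC term: 0.41 × 56.604 = 23.208; length term: −600/53 = −11.321
Tm = 81.5 + (-3.652) + 23.208 − 11.321 = 89.735 → 89.7°C

89.7°C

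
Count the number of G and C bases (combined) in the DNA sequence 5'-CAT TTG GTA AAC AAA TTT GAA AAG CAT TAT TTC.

Scanning the sequence gives G=4, A=13, C=4, T=12.
G+C = 4 + 4 = 8

8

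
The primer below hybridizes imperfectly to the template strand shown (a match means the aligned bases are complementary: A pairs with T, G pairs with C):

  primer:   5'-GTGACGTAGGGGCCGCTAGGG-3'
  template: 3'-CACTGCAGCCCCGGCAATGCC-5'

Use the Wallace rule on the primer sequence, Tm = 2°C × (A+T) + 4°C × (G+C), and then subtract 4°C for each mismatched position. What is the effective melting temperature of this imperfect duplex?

60°C

Primer base counts: A=3, T=3, G=11, C=4 → A+T=6, G+C=15
Perfect-match Tm = 2(6) + 4(15) = 12 + 60 = 72°C
Mismatches (positions where the bases are not complementary): 3 (at positions 8, 16, 19)
Effective Tm = 72 − 3×4 = 72 − 12 = 60°C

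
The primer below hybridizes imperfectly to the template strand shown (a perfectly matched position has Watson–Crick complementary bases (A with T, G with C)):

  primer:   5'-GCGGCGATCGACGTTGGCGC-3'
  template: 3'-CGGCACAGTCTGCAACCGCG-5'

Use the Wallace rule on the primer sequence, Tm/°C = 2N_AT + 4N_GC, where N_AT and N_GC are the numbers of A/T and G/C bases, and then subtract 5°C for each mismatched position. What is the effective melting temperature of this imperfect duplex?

Primer base counts: A=2, T=3, G=9, C=6 → A+T=5, G+C=15
Perfect-match Tm = 2(5) + 4(15) = 10 + 60 = 70°C
Mismatches (positions where the bases are not complementary): 5 (at positions 3, 5, 7, 8, 9)
Effective Tm = 70 − 5×5 = 70 − 25 = 45°C

45°C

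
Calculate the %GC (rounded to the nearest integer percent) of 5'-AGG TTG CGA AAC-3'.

Base counts: G=4, C=2, T=2, A=4
G+C = 4 + 2 = 6 out of 12 bases
%GC = 6/12 × 100 = 50% ≈ 50%

50%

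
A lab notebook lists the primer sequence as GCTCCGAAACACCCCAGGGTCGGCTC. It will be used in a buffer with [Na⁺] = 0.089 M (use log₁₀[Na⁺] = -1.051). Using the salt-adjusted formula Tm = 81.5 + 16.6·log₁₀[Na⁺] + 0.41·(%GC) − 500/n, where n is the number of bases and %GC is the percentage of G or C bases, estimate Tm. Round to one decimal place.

Length n = 26. Counting bases: C=11, A=5, G=7, T=3
G+C = 18, so %GC = 18/26 × 100 = 69.231%
Salt term: 16.6 × (-1.051) = -17.447
GC term: 0.41 × 69.231 = 28.385; length term: −500/26 = −19.231
Tm = 81.5 + (-17.447) + 28.385 − 19.231 = 73.207 → 73.2°C

73.2°C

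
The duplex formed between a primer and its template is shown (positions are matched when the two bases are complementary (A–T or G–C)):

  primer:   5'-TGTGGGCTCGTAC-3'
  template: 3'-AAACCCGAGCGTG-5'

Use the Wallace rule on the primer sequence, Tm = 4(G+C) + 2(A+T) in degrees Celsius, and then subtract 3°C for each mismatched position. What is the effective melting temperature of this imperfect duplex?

36°C

Primer base counts: A=1, T=4, G=5, C=3 → A+T=5, G+C=8
Perfect-match Tm = 2(5) + 4(8) = 10 + 32 = 42°C
Mismatches (positions where the bases are not complementary): 2 (at positions 2, 11)
Effective Tm = 42 − 2×3 = 42 − 6 = 36°C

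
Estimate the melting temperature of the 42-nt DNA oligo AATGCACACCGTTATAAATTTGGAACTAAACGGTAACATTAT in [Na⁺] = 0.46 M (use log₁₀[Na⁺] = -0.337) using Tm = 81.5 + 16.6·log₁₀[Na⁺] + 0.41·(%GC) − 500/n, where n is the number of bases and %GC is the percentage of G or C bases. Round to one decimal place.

76.7°C

Length n = 42. Counting bases: G=6, A=17, T=12, C=7
G+C = 13, so %GC = 13/42 × 100 = 30.952%
Salt term: 16.6 × (-0.337) = -5.594
GC term: 0.41 × 30.952 = 12.69; length term: −500/42 = −11.905
Tm = 81.5 + (-5.594) + 12.69 − 11.905 = 76.691 → 76.7°C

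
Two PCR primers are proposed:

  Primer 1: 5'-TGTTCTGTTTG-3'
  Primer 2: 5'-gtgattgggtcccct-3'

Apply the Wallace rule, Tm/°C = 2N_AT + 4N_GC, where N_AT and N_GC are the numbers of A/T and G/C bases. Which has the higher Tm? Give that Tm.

Primer 2, 48°C

Primer 1: A+T=7, G+C=4 → Tm = 2(7)+4(4) = 30°C
Primer 2: A+T=6, G+C=9 → Tm = 2(6)+4(9) = 48°C
30°C vs 48°C → primer 2 is higher.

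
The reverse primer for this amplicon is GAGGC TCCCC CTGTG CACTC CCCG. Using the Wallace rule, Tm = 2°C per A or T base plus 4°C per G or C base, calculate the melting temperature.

Scanning the sequence gives A=2, G=6, T=4, C=12.
AT pairs contribute 6, GC pairs contribute 18.
Tm = 4·18 + 2·6 = 72 + 12 = 84°C

84°C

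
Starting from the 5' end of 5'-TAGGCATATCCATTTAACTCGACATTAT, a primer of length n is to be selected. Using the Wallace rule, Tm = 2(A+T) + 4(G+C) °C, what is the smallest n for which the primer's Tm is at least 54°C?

n = 20

First 19 bases: TAGGCATATCCATTTAACT → Tm = 50°C (< 54°C)
First 20 bases: TAGGCATATCCATTTAACTC → Tm = 54°C (≥ 54°C)
Each additional base adds 2°C (A/T) or 4°C (G/C), so Tm is non-decreasing in n; n = 20 is the first length to reach 54°C.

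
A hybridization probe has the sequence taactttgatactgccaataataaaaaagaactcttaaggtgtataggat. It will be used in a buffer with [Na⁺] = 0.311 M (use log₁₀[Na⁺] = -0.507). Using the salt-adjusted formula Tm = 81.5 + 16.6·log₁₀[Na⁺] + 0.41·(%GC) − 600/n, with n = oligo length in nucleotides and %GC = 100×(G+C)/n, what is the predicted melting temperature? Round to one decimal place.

72.6°C

Length n = 50. A=21, G=8, C=6, T=15
G+C = 14, so %GC = 14/50 × 100 = 28%
Salt term: 16.6 × (-0.507) = -8.416
GC term: 0.41 × 28 = 11.48; length term: −600/50 = −12
Tm = 81.5 + (-8.416) + 11.48 − 12 = 72.564 → 72.6°C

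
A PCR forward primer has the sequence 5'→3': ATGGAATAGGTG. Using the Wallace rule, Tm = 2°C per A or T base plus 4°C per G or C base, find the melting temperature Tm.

34°C

Scanning the sequence gives T=3, C=0, G=5, A=4.
So N_AT = 7 and N_GC = 5.
Tm = 2×7 + 4×5 = 34°C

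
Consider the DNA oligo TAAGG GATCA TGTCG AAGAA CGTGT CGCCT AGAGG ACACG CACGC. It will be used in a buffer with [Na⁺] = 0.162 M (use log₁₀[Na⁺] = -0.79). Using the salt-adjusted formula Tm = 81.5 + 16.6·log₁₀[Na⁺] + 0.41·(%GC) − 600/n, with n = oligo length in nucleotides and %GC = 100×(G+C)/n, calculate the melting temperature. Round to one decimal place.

Length n = 45. Base counts: G=14, T=7, A=13, C=11
G+C = 25, so %GC = 25/45 × 100 = 55.556%
Salt term: 16.6 × (-0.79) = -13.114
GC term: 0.41 × 55.556 = 22.778; length term: −600/45 = −13.333
Tm = 81.5 + (-13.114) + 22.778 − 13.333 = 77.831 → 77.8°C

77.8°C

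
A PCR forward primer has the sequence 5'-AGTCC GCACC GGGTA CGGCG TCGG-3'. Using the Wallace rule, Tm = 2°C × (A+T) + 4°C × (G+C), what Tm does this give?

Base counts: A=3, C=8, T=3, G=10
So N_AT = 6 and N_GC = 18.
Tm = 2×6 + 4×18 = 84°C

84°C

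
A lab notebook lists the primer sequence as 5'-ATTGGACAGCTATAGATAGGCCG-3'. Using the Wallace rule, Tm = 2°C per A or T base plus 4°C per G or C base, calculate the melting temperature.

Base counts: T=5, G=7, A=7, C=4
So N_AT = 12 and N_GC = 11.
Tm = 2(12) + 4(11) = 24 + 44 = 68°C

68°C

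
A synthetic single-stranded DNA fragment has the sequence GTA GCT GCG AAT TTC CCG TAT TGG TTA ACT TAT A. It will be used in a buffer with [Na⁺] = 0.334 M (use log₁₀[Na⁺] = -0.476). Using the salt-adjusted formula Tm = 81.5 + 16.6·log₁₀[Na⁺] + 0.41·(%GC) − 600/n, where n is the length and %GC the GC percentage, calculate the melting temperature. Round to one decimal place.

Length n = 34. Base counts: G=7, T=13, C=6, A=8
G+C = 13, so %GC = 13/34 × 100 = 38.235%
Salt term: 16.6 × (-0.476) = -7.902
GC term: 0.41 × 38.235 = 15.676; length term: −600/34 = −17.647
Tm = 81.5 + (-7.902) + 15.676 − 17.647 = 71.627 → 71.6°C

71.6°C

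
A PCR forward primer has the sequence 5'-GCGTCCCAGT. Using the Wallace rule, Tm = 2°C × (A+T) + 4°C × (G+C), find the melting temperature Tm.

Counting bases: T=2, A=1, C=4, G=3
A+T = 3, G+C = 7
Tm = 2(3) + 4(7) = 6 + 28 = 34°C

34°C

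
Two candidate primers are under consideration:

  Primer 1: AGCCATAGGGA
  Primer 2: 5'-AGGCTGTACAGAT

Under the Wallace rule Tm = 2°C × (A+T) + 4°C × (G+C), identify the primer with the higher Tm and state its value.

Primer 2, 38°C

Primer 1: A+T=5, G+C=6 → Tm = 2(5)+4(6) = 34°C
Primer 2: A+T=7, G+C=6 → Tm = 2(7)+4(6) = 38°C
34°C vs 38°C → primer 2 is higher.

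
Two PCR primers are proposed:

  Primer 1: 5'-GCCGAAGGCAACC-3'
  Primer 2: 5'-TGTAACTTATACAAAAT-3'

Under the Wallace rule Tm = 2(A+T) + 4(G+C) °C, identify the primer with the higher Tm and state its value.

Primer 1, 44°C

Primer 1: A+T=4, G+C=9 → Tm = 2(4)+4(9) = 44°C
Primer 2: A+T=14, G+C=3 → Tm = 2(14)+4(3) = 40°C
44°C vs 40°C → primer 1 is higher.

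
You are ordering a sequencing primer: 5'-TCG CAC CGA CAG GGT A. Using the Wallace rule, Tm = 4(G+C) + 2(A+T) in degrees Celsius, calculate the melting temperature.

52°C

Counting bases: G=5, A=4, C=5, T=2
AT pairs contribute 6, GC pairs contribute 10.
Tm = 2×6 + 4×10 = 52°C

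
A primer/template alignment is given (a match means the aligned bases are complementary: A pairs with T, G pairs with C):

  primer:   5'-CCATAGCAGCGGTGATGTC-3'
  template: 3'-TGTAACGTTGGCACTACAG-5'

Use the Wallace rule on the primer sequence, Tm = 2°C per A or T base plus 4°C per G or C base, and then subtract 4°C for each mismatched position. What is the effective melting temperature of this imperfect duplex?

Primer base counts: A=4, T=4, G=6, C=5 → A+T=8, G+C=11
Perfect-match Tm = 2(8) + 4(11) = 16 + 44 = 60°C
Mismatches (positions where the bases are not complementary): 4 (at positions 1, 5, 9, 11)
Effective Tm = 60 − 4×4 = 60 − 16 = 44°C

44°C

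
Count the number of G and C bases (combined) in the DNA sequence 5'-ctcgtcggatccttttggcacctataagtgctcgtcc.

20

Base counts: G=8, C=12, T=12, A=5
G+C = 8 + 12 = 20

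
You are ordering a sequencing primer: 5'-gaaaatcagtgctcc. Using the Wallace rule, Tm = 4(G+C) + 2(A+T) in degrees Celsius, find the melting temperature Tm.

C=4, G=3, T=3, A=5
A+T = 8, G+C = 7
Tm = 2×8 + 4×7 = 44°C

44°C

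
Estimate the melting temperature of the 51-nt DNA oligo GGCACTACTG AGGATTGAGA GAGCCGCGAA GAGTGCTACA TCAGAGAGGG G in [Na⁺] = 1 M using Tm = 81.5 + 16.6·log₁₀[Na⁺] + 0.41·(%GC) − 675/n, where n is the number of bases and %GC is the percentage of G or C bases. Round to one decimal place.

91.6°C

Length n = 51. Scanning the sequence gives C=9, T=7, G=20, A=15.
G+C = 29, so %GC = 29/51 × 100 = 56.863%
Salt term: 16.6 × (0) = 0
GC term: 0.41 × 56.863 = 23.314; length term: −675/51 = −13.235
Tm = 81.5 + (0) + 23.314 − 13.235 = 91.579 → 91.6°C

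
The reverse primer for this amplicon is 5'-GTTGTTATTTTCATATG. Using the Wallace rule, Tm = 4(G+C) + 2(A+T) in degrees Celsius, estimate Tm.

A=3, C=1, G=3, T=10
So N_AT = 13 and N_GC = 4.
Tm = 2×13 + 4×4 = 42°C

42°C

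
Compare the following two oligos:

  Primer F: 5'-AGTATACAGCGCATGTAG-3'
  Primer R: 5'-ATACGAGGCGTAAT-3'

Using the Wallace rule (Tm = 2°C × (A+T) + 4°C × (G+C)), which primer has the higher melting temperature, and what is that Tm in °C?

Primer F, 52°C

Primer F: A+T=10, G+C=8 → Tm = 2(10)+4(8) = 52°C
Primer R: A+T=8, G+C=6 → Tm = 2(8)+4(6) = 40°C
52°C vs 40°C → primer F is higher.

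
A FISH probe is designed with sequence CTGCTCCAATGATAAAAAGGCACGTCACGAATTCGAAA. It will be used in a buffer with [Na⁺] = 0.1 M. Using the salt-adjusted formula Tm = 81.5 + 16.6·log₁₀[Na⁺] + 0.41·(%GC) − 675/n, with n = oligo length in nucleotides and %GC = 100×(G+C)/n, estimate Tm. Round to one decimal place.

Length n = 38. Scanning the sequence gives T=7, G=7, A=15, C=9.
G+C = 16, so %GC = 16/38 × 100 = 42.105%
Salt term: 16.6 × (-1) = -16.6
GC term: 0.41 × 42.105 = 17.263; length term: −675/38 = −17.763
Tm = 81.5 + (-16.6) + 17.263 − 17.763 = 64.4 → 64.4°C

64.4°C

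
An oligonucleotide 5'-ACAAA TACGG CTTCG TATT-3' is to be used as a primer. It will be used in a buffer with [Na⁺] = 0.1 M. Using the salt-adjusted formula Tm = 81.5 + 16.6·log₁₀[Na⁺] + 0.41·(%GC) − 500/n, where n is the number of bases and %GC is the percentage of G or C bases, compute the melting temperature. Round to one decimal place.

53.7°C

Length n = 19. Base counts: T=6, G=3, A=6, C=4
G+C = 7, so %GC = 7/19 × 100 = 36.842%
Salt term: 16.6 × (-1) = -16.6
GC term: 0.41 × 36.842 = 15.105; length term: −500/19 = −26.316
Tm = 81.5 + (-16.6) + 15.105 − 26.316 = 53.689 → 53.7°C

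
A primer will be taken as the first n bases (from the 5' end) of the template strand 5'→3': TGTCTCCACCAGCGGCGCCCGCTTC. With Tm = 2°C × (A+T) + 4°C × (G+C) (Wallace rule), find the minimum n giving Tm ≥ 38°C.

n = 12

First 11 bases: TGTCTCCACCA → Tm = 34°C (< 38°C)
First 12 bases: TGTCTCCACCAG → Tm = 38°C (≥ 38°C)
Since every base adds ≥2°C, Tm only increases with n, so the threshold is first crossed at n = 12.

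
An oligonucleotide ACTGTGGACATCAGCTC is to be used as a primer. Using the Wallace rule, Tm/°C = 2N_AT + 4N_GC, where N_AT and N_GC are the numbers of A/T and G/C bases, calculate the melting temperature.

Scanning the sequence gives T=4, C=5, G=4, A=4.
So N_AT = 8 and N_GC = 9.
Tm = 2×8 + 4×9 = 52°C

52°C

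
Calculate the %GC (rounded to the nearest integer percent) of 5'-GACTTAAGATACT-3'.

Counting bases: A=5, G=2, T=4, C=2
G+C = 2 + 2 = 4 out of 13 bases
%GC = 4/13 × 100 = 30.77% ≈ 31%

31%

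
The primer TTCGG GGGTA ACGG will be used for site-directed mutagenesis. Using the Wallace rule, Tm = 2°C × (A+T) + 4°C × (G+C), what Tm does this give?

Base counts: G=7, C=2, A=2, T=3
So N_AT = 5 and N_GC = 9.
Tm = 4·9 + 2·5 = 36 + 10 = 46°C

46°C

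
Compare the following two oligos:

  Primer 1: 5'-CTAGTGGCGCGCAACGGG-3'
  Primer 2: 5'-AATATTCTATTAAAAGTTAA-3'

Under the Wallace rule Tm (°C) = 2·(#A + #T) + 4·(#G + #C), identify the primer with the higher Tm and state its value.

Primer 1, 62°C

Primer 1: A+T=5, G+C=13 → Tm = 2(5)+4(13) = 62°C
Primer 2: A+T=18, G+C=2 → Tm = 2(18)+4(2) = 44°C
62°C vs 44°C → primer 1 is higher.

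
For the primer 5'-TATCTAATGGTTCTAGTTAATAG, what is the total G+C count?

6

Counting bases: A=7, G=4, C=2, T=10
G+C = 4 + 2 = 6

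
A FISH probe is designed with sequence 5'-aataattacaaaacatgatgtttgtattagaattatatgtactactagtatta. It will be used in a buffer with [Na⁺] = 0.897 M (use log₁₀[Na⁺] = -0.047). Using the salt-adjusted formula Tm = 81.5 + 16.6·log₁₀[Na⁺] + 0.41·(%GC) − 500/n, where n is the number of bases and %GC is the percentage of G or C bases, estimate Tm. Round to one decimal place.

79.0°C

Length n = 53. Scanning the sequence gives T=21, G=6, C=4, A=22.
G+C = 10, so %GC = 10/53 × 100 = 18.868%
Salt term: 16.6 × (-0.047) = -0.78
GC term: 0.41 × 18.868 = 7.736; length term: −500/53 = −9.434
Tm = 81.5 + (-0.78) + 7.736 − 9.434 = 79.022 → 79.0°C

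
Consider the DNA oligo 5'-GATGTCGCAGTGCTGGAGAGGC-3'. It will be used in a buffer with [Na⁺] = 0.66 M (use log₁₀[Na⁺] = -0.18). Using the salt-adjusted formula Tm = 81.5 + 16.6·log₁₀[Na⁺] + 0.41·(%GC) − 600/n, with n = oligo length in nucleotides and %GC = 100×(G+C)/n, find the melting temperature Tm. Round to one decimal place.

77.3°C

Length n = 22. Counting bases: C=4, G=10, T=4, A=4
G+C = 14, so %GC = 14/22 × 100 = 63.636%
Salt term: 16.6 × (-0.18) = -2.988
GC term: 0.41 × 63.636 = 26.091; length term: −600/22 = −27.273
Tm = 81.5 + (-2.988) + 26.091 − 27.273 = 77.33 → 77.3°C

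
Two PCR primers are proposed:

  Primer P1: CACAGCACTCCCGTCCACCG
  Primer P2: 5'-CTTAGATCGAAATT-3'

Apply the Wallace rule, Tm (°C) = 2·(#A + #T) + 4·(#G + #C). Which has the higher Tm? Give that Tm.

Primer P1, 68°C

Primer P1: A+T=6, G+C=14 → Tm = 2(6)+4(14) = 68°C
Primer P2: A+T=10, G+C=4 → Tm = 2(10)+4(4) = 36°C
68°C vs 36°C → primer P1 is higher.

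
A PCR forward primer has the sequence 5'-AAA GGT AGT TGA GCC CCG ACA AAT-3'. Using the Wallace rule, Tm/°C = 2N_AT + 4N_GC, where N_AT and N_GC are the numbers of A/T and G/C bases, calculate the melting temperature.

70°C

Counting bases: C=5, A=9, T=4, G=6
A+T = 13, G+C = 11
Tm = 2(13) + 4(11) = 26 + 44 = 70°C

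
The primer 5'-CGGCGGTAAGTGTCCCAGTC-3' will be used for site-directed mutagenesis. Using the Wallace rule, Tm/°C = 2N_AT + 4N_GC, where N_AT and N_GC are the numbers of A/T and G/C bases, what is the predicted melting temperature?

66°C

Base counts: G=7, C=6, A=3, T=4
So N_AT = 7 and N_GC = 13.
Tm = 4·13 + 2·7 = 52 + 14 = 66°C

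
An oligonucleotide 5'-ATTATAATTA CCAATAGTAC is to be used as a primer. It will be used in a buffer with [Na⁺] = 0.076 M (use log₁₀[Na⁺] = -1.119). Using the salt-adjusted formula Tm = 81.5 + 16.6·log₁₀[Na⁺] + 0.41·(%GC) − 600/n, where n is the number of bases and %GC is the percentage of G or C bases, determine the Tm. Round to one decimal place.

41.1°C

Length n = 20. Scanning the sequence gives G=1, A=9, C=3, T=7.
G+C = 4, so %GC = 4/20 × 100 = 20%
Salt term: 16.6 × (-1.119) = -18.575
GC term: 0.41 × 20 = 8.2; length term: −600/20 = −30
Tm = 81.5 + (-18.575) + 8.2 − 30 = 41.125 → 41.1°C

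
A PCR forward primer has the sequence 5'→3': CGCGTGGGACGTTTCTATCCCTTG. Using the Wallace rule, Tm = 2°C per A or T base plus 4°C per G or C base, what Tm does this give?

76°C

Scanning the sequence gives G=7, C=7, A=2, T=8.
So N_AT = 10 and N_GC = 14.
Tm = 4·14 + 2·10 = 56 + 20 = 76°C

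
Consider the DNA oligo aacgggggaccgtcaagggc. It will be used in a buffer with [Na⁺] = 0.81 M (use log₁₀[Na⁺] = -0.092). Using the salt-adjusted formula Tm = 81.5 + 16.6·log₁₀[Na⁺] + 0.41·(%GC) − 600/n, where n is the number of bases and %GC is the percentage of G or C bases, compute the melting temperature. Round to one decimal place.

78.7°C

Length n = 20. A=5, T=1, G=9, C=5
G+C = 14, so %GC = 14/20 × 100 = 70%
Salt term: 16.6 × (-0.092) = -1.527
GC term: 0.41 × 70 = 28.7; length term: −600/20 = −30
Tm = 81.5 + (-1.527) + 28.7 − 30 = 78.673 → 78.7°C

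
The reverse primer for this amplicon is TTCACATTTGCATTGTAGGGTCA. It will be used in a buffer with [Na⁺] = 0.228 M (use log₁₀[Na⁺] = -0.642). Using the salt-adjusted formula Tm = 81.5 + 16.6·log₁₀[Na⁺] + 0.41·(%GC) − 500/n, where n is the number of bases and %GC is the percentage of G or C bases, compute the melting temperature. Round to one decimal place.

65.1°C

Length n = 23. Scanning the sequence gives T=9, G=5, C=4, A=5.
G+C = 9, so %GC = 9/23 × 100 = 39.13%
Salt term: 16.6 × (-0.642) = -10.657
GC term: 0.41 × 39.13 = 16.043; length term: −500/23 = −21.739
Tm = 81.5 + (-10.657) + 16.043 − 21.739 = 65.147 → 65.1°C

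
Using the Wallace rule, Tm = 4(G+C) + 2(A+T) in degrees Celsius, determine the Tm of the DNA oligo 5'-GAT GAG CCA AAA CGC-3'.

46°C

Scanning the sequence gives C=4, A=6, G=4, T=1.
AT pairs contribute 7, GC pairs contribute 8.
Tm = 4·8 + 2·7 = 32 + 14 = 46°C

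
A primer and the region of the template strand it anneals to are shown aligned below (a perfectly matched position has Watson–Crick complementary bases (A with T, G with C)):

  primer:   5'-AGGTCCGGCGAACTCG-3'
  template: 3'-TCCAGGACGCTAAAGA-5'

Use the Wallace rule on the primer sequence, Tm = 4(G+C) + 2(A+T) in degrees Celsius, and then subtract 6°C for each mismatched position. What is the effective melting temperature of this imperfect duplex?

Primer base counts: A=3, T=2, G=6, C=5 → A+T=5, G+C=11
Perfect-match Tm = 2(5) + 4(11) = 10 + 44 = 54°C
Mismatches (positions where the bases are not complementary): 4 (at positions 7, 12, 13, 16)
Effective Tm = 54 − 4×6 = 54 − 24 = 30°C

30°C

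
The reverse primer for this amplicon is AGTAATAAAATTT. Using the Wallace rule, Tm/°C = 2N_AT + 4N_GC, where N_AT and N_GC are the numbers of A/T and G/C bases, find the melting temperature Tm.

Scanning the sequence gives C=0, T=5, G=1, A=7.
A+T = 12, G+C = 1
Tm = 2(12) + 4(1) = 24 + 4 = 28°C

28°C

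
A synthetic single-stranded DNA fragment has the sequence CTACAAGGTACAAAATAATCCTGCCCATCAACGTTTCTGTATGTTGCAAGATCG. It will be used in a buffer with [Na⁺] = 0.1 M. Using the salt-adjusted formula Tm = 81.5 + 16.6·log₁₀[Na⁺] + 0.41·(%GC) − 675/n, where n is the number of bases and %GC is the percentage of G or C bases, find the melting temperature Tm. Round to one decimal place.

Length n = 54. C=13, A=17, T=15, G=9
G+C = 22, so %GC = 22/54 × 100 = 40.741%
Salt term: 16.6 × (-1) = -16.6
GC term: 0.41 × 40.741 = 16.704; length term: −675/54 = −12.5
Tm = 81.5 + (-16.6) + 16.704 − 12.5 = 69.104 → 69.1°C

69.1°C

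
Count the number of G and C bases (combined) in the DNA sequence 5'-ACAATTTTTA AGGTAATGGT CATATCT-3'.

7

Scanning the sequence gives G=4, A=9, C=3, T=11.
Total G or C: 4 + 3 = 7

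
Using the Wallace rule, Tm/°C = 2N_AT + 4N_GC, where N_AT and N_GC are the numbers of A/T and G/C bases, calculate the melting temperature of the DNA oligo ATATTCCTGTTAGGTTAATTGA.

Scanning the sequence gives C=2, G=4, A=6, T=10.
AT pairs contribute 16, GC pairs contribute 6.
Tm = 4·6 + 2·16 = 24 + 32 = 56°C

56°C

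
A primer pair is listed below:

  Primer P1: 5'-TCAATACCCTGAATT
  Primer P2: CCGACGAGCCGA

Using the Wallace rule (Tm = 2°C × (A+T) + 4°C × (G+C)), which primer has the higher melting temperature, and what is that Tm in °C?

Primer P1: A+T=10, G+C=5 → Tm = 2(10)+4(5) = 40°C
Primer P2: A+T=3, G+C=9 → Tm = 2(3)+4(9) = 42°C
40°C vs 42°C → primer P2 is higher.

Primer P2, 42°C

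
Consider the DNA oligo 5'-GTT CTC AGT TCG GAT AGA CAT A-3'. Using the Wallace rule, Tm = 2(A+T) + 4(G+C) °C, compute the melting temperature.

Scanning the sequence gives T=7, G=5, A=6, C=4.
So N_AT = 13 and N_GC = 9.
Tm = 2×13 + 4×9 = 62°C

62°C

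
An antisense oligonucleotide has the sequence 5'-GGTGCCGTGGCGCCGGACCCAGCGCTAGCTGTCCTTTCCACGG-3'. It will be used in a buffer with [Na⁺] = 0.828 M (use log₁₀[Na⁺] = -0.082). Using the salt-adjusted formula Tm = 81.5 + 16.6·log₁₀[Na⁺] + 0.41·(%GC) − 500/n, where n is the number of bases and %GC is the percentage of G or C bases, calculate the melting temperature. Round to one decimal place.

Length n = 43. Counting bases: C=16, G=15, A=4, T=8
G+C = 31, so %GC = 31/43 × 100 = 72.093%
Salt term: 16.6 × (-0.082) = -1.361
GC term: 0.41 × 72.093 = 29.558; length term: −500/43 = −11.628
Tm = 81.5 + (-1.361) + 29.558 − 11.628 = 98.069 → 98.1°C

98.1°C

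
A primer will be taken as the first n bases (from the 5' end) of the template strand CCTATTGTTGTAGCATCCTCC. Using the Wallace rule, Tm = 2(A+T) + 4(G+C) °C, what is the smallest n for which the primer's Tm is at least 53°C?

n = 19

First 18 bases: CCTATTGTTGTAGCATCC → Tm = 52°C (< 53°C)
First 19 bases: CCTATTGTTGTAGCATCCT → Tm = 54°C (≥ 53°C)
Each additional base adds 2°C (A/T) or 4°C (G/C), so Tm is non-decreasing in n; n = 19 is the first length to reach 53°C.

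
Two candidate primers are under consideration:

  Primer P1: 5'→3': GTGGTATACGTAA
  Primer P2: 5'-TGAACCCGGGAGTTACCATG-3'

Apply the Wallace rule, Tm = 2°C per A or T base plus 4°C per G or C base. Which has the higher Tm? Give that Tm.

Primer P2, 62°C

Primer P1: A+T=8, G+C=5 → Tm = 2(8)+4(5) = 36°C
Primer P2: A+T=9, G+C=11 → Tm = 2(9)+4(11) = 62°C
36°C vs 62°C → primer P2 is higher.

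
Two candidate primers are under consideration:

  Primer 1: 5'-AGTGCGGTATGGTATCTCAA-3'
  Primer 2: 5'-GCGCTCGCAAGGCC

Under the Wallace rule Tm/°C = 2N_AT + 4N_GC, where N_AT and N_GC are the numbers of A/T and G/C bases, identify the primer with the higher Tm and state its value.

Primer 1, 58°C

Primer 1: A+T=11, G+C=9 → Tm = 2(11)+4(9) = 58°C
Primer 2: A+T=3, G+C=11 → Tm = 2(3)+4(11) = 50°C
58°C vs 50°C → primer 1 is higher.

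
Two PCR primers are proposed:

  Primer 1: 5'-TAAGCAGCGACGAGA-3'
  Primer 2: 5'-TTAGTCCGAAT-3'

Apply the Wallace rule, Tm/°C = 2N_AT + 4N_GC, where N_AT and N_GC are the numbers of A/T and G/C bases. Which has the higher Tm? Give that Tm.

Primer 1: A+T=7, G+C=8 → Tm = 2(7)+4(8) = 46°C
Primer 2: A+T=7, G+C=4 → Tm = 2(7)+4(4) = 30°C
46°C vs 30°C → primer 1 is higher.

Primer 1, 46°C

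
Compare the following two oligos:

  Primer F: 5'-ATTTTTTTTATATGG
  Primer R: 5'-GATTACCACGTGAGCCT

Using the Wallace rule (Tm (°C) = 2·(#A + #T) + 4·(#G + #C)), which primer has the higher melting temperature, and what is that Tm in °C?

Primer F: A+T=13, G+C=2 → Tm = 2(13)+4(2) = 34°C
Primer R: A+T=8, G+C=9 → Tm = 2(8)+4(9) = 52°C
34°C vs 52°C → primer R is higher.

Primer R, 52°C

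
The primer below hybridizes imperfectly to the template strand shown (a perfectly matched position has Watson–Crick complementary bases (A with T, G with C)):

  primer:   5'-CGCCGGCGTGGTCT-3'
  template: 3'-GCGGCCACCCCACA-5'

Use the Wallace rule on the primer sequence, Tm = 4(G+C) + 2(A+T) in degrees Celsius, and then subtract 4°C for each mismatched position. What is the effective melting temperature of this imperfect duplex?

38°C

Primer base counts: A=0, T=3, G=6, C=5 → A+T=3, G+C=11
Perfect-match Tm = 2(3) + 4(11) = 6 + 44 = 50°C
Mismatches (positions where the bases are not complementary): 3 (at positions 7, 9, 13)
Effective Tm = 50 − 3×4 = 50 − 12 = 38°C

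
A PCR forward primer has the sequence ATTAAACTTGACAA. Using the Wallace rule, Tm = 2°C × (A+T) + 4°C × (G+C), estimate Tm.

Base counts: T=4, A=7, C=2, G=1
AT pairs contribute 11, GC pairs contribute 3.
Tm = 4·3 + 2·11 = 12 + 22 = 34°C

34°C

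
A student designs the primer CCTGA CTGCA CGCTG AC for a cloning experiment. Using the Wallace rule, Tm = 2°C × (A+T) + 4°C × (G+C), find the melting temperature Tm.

Counting bases: G=4, C=7, A=3, T=3
So N_AT = 6 and N_GC = 11.
Tm = 2(6) + 4(11) = 12 + 44 = 56°C

56°C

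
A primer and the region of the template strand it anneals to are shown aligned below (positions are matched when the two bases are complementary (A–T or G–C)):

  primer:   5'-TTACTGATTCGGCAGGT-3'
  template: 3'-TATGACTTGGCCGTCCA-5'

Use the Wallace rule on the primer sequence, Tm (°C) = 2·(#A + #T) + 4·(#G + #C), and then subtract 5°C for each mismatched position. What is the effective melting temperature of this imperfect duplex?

35°C

Primer base counts: A=3, T=6, G=5, C=3 → A+T=9, G+C=8
Perfect-match Tm = 2(9) + 4(8) = 18 + 32 = 50°C
Mismatches (positions where the bases are not complementary): 3 (at positions 1, 8, 9)
Effective Tm = 50 − 3×5 = 50 − 15 = 35°C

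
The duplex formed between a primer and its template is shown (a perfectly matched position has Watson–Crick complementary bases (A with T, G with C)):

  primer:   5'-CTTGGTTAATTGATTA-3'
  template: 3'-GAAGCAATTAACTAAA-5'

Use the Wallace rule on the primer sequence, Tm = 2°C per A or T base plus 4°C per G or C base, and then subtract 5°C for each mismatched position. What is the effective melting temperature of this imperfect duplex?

30°C

Primer base counts: A=4, T=8, G=3, C=1 → A+T=12, G+C=4
Perfect-match Tm = 2(12) + 4(4) = 24 + 16 = 40°C
Mismatches (positions where the bases are not complementary): 2 (at positions 4, 16)
Effective Tm = 40 − 2×5 = 40 − 10 = 30°C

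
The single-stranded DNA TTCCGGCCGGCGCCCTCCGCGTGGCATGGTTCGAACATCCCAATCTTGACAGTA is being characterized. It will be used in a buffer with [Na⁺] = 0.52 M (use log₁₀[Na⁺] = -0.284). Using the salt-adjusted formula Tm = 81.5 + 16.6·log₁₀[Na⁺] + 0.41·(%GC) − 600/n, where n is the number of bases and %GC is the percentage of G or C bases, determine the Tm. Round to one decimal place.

90.7°C

Length n = 54. Counting bases: T=12, C=19, A=9, G=14
G+C = 33, so %GC = 33/54 × 100 = 61.111%
Salt term: 16.6 × (-0.284) = -4.714
GC term: 0.41 × 61.111 = 25.056; length term: −600/54 = −11.111
Tm = 81.5 + (-4.714) + 25.056 − 11.111 = 90.731 → 90.7°C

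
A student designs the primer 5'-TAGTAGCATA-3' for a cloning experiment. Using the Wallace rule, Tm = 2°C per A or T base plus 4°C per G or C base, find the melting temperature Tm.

26°C

Base counts: A=4, G=2, T=3, C=1
AT pairs contribute 7, GC pairs contribute 3.
Tm = 2×7 + 4×3 = 26°C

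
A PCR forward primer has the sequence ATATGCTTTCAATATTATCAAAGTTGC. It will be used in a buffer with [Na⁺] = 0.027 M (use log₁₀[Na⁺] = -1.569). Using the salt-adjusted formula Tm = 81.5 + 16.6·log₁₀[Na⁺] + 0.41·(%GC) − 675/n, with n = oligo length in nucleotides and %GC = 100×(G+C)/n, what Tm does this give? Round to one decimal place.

41.1°C

Length n = 27. Scanning the sequence gives A=9, T=11, C=4, G=3.
G+C = 7, so %GC = 7/27 × 100 = 25.926%
Salt term: 16.6 × (-1.569) = -26.045
GC term: 0.41 × 25.926 = 10.63; length term: −675/27 = −25
Tm = 81.5 + (-26.045) + 10.63 − 25 = 41.085 → 41.1°C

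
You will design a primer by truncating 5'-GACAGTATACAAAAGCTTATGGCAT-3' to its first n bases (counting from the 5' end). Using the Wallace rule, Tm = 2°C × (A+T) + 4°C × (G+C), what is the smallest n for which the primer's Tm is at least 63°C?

First 22 bases: GACAGTATACAAAAGCTTATGG → Tm = 60°C (< 63°C)
First 23 bases: GACAGTATACAAAAGCTTATGGC → Tm = 64°C (≥ 63°C)
Each additional base adds 2°C (A/T) or 4°C (G/C), so Tm is non-decreasing in n; n = 23 is the first length to reach 63°C.

n = 23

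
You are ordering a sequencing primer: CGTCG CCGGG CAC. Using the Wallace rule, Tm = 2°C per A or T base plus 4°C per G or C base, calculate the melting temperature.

48°C

Counting bases: G=5, A=1, T=1, C=6
A+T = 2, G+C = 11
Tm = 4·11 + 2·2 = 44 + 4 = 48°C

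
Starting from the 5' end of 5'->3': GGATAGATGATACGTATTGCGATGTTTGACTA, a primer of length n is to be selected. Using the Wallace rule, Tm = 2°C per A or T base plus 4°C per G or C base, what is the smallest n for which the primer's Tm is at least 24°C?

n = 9

First 8 bases: GGATAGAT → Tm = 22°C (< 24°C)
First 9 bases: GGATAGATG → Tm = 26°C (≥ 24°C)
Since every base adds ≥2°C, Tm only increases with n, so the threshold is first crossed at n = 9.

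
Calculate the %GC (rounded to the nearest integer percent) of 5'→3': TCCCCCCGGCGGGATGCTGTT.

71%

Scanning the sequence gives G=7, C=8, A=1, T=5.
G+C = 7 + 8 = 15 out of 21 bases
%GC = 15/21 × 100 = 71.43% ≈ 71%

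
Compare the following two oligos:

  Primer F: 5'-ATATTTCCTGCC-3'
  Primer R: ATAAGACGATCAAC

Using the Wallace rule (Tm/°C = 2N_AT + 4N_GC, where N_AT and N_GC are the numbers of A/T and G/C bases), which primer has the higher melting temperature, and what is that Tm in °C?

Primer F: A+T=7, G+C=5 → Tm = 2(7)+4(5) = 34°C
Primer R: A+T=9, G+C=5 → Tm = 2(9)+4(5) = 38°C
34°C vs 38°C → primer R is higher.

Primer R, 38°C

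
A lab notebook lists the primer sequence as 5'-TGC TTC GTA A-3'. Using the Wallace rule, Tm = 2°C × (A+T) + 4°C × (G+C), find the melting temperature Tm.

28°C

A=2, G=2, C=2, T=4
AT pairs contribute 6, GC pairs contribute 4.
Tm = 4·4 + 2·6 = 16 + 12 = 28°C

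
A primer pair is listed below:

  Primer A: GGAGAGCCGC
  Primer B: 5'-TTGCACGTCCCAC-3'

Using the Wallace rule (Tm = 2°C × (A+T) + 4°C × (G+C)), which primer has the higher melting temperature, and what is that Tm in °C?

Primer A: A+T=2, G+C=8 → Tm = 2(2)+4(8) = 36°C
Primer B: A+T=5, G+C=8 → Tm = 2(5)+4(8) = 42°C
36°C vs 42°C → primer B is higher.

Primer B, 42°C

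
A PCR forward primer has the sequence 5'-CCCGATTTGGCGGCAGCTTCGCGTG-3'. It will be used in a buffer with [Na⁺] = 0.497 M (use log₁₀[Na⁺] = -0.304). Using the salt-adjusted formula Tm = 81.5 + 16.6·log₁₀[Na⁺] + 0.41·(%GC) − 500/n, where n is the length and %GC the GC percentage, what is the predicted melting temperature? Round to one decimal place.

84.3°C

Length n = 25. Base counts: C=8, G=9, A=2, T=6
G+C = 17, so %GC = 17/25 × 100 = 68%
Salt term: 16.6 × (-0.304) = -5.046
GC term: 0.41 × 68 = 27.88; length term: −500/25 = −20
Tm = 81.5 + (-5.046) + 27.88 − 20 = 84.334 → 84.3°C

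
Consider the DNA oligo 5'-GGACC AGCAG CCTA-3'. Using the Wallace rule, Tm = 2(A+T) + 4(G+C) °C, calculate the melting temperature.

Scanning the sequence gives C=5, T=1, G=4, A=4.
A+T = 5, G+C = 9
Tm = 2×5 + 4×9 = 46°C

46°C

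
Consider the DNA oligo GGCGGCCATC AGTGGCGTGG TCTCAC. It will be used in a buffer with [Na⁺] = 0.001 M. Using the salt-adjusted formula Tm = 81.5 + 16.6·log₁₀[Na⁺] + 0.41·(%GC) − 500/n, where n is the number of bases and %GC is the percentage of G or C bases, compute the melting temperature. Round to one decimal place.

40.9°C

Length n = 26. T=5, A=3, G=10, C=8
G+C = 18, so %GC = 18/26 × 100 = 69.231%
Salt term: 16.6 × (-3) = -49.8
GC term: 0.41 × 69.231 = 28.385; length term: −500/26 = −19.231
Tm = 81.5 + (-49.8) + 28.385 − 19.231 = 40.854 → 40.9°C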